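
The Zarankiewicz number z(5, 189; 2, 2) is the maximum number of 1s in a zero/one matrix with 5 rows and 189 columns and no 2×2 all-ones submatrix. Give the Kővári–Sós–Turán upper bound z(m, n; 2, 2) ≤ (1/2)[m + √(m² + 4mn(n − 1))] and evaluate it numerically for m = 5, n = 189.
z(5, 189; 2, 2) ≤ (1/2)[5 + √(5² + 4·5·189·188)] = (1/2)[5 + √710665] = 424.0047

Kővári–Sós–Turán: let r_1, ..., r_5 be the row sums and z = Σ r_i the total number of 1s. Each pair of columns can share at most one row with both entries 1 (else a 2×2 all-ones block appears), so Σ_i C(r_i, 2) ≤ C(189, 2) = 17766. By convexity Σ_i C(r_i, 2) ≥ 5·C(z/5, 2) = z(z − 5)/(2·5), giving z² − 5z − 5·189·188 ≤ 0 and hence z ≤ (1/2)[5 + √(25 + 4·177660)] = (1/2)[5 + √710665] ≈ (1/2)(5 + 843.0095) = 424.0047.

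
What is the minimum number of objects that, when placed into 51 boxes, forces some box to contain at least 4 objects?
n = (4 − 1)·51 + 1 = 154

By the generalised pigeonhole principle, to guarantee some box contains ≥ r objects we need more than (r − 1) · k objects total. Threshold: n = (r − 1) · k + 1. With r = 4 and k = 51: n = 3 · 51 + 1 = 153 + 1 = 154. For n = 153 = 3 · 51, we can put exactly 3 objects in every box, avoiding 4 in any single one — so 154 is tight.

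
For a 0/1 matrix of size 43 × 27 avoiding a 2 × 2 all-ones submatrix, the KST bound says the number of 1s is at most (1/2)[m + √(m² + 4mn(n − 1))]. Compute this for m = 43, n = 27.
z(43, 27; 2, 2) ≤ (1/2)[43 + √(43² + 4·43·27·26)] = (1/2)[43 + √122593] = 196.5664

Kővári–Sós–Turán: let r_1, ..., r_43 be the row sums and z = Σ r_i the total number of 1s. Each pair of columns can share at most one row with both entries 1 (else a 2×2 all-ones block appears), so Σ_i C(r_i, 2) ≤ C(27, 2) = 351. By convexity Σ_i C(r_i, 2) ≥ 43·C(z/43, 2) = z(z − 43)/(2·43), giving z² − 43z − 43·27·26 ≤ 0 and hence z ≤ (1/2)[43 + √(1849 + 4·30186)] = (1/2)[43 + √122593] ≈ (1/2)(43 + 350.1328) = 196.5664.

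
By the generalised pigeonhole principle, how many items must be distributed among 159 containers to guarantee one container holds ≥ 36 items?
n = (36 − 1)·159 + 1 = 5566

By the generalised pigeonhole principle, to guarantee some box contains ≥ r objects we need more than (r − 1) · k objects total. Threshold: n = (r − 1) · k + 1. With r = 36 and k = 159: n = 35 · 159 + 1 = 5565 + 1 = 5566. For n = 5565 = 35 · 159, we can put exactly 35 objects in every box, avoiding 36 in any single one — so 5566 is tight.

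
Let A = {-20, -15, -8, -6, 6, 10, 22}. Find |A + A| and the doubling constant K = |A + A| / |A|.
K = |A + A| / |A| = 25/7

Enumerate A + A = {a + b : a, b ∈ A}. With |A| = 7, there are |A|^2 = 49 ordered sum pairs; collecting distinct values, A + A = {-40, -35, -30, -28, -26, -23, -21, -16, -14, -12, -10, -9, -5, -2, 0, 2, 4, 7, 12, 14, 16, 20, 28, 32, 44}, so |A + A| = 25. Thus K = 25/7. For comparison, the minimum possible |A + A| over all 7-element sets is 2·7 − 1 = 13 (so min K = 13/7), attained only by arithmetic progressions.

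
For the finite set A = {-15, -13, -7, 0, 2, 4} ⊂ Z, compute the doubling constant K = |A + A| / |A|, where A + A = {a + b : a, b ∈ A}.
K = |A + A| / |A| = 18/6 = 3

Enumerate A + A = {a + b : a, b ∈ A}. With |A| = 6, there are |A|^2 = 36 ordered sum pairs; collecting distinct values, A + A = {-30, -28, -26, -22, -20, -15, -14, -13, -11, -9, -7, -5, -3, 0, 2, 4, 6, 8}, so |A + A| = 18. Thus K = 18/6 = 3. For comparison, the minimum possible |A + A| over all 6-element sets is 2·6 − 1 = 11 (so min K = 11/6), attained only by arithmetic progressions.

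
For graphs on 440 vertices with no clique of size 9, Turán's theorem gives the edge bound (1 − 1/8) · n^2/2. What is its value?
Turán density bound = (7/8) · 440^2/2 = 84700

Turán's theorem: ex(n, K_{r+1}) is achieved by the complete r-partite Turán graph T(n, r) with parts as balanced as possible, and is at most (1 − 1/r) · n^2/2. For r = 8, n = 440: the density bound is (7/8) · 193600/2 = 84700. Since 8 ∣ 440, the Turán graph T(440, 8) has parts of equal size 55, and its edge count e(T(440, 8)) = 84700 attains the density bound exactly.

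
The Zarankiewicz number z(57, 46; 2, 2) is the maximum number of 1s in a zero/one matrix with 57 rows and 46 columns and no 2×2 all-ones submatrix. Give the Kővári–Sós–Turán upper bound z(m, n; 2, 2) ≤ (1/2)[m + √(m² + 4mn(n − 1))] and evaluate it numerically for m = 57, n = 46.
z(57, 46; 2, 2) ≤ (1/2)[57 + √(57² + 4·57·46·45)] = (1/2)[57 + √475209] = 373.177

Kővári–Sós–Turán: let r_1, ..., r_57 be the row sums and z = Σ r_i the total number of 1s. Each pair of columns can share at most one row with both entries 1 (else a 2×2 all-ones block appears), so Σ_i C(r_i, 2) ≤ C(46, 2) = 1035. By convexity Σ_i C(r_i, 2) ≥ 57·C(z/57, 2) = z(z − 57)/(2·57), giving z² − 57z − 57·46·45 ≤ 0 and hence z ≤ (1/2)[57 + √(3249 + 4·117990)] = (1/2)[57 + √475209] ≈ (1/2)(57 + 689.354) = 373.177.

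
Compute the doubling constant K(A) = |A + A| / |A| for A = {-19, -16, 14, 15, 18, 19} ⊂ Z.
K = |A + A| / |A| = 19/6

Enumerate A + A = {a + b : a, b ∈ A}. With |A| = 6, there are |A|^2 = 36 ordered sum pairs; collecting distinct values, A + A = {-38, -35, -32, -5, -4, -2, -1, 0, 2, 3, 28, 29, 30, 32, 33, 34, 36, 37, 38}, so |A + A| = 19. Thus K = 19/6. For comparison, the minimum possible |A + A| over all 6-element sets is 2·6 − 1 = 11 (so min K = 11/6), attained only by arithmetic progressions.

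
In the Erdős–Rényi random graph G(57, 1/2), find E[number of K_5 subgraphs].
E[# K_5] = C(57, 5) · (1/2)^C(5, 2) = 4187106 / 2^10 = 2093553/512 ≈ 4088.970703

For each 5-subset S of vertices (there are C(57, 5) = 4187106 such S), let X_S = 1 if S induces a K_5 (all C(5, 2) = 10 edges present). Then P(X_S = 1) = (1/2)^10 = 1/1024. By linearity of expectation, E[# K_5] = C(57, 5) · (1/2)^10 = 4187106 / 1024 = 2093553/512 ≈ 4088.970703.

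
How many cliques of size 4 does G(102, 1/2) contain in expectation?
E[# K_4] = C(102, 4) · (1/2)^C(4, 2) = 4249575 / 2^6 = 66399.609375

For each 4-subset S of vertices (there are C(102, 4) = 4249575 such S), let X_S = 1 if S induces a K_4 (all C(4, 2) = 6 edges present). Then P(X_S = 1) = (1/2)^6 = 1/64. By linearity of expectation, E[# K_4] = C(102, 4) · (1/2)^6 = 4249575 / 64 = 66399.609375.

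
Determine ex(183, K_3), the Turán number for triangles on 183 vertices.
ex(183, K_3) = ⌊183^2/4⌋ = 8372

Mantel (1907): a triangle-free graph on n vertices has at most ⌊n^2/4⌋ edges, with equality for the complete bipartite graph K_{⌊n/2⌋, ⌈n/2⌉}. For n = 183: ⌊183^2/4⌋ = ⌊33489/4⌋ = 8372. The extremal graph is K_{91, 92}, which has 91·92 = 8372 edges.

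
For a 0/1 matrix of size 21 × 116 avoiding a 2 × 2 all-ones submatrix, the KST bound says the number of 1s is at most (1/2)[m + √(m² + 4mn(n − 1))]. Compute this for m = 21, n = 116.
z(21, 116; 2, 2) ≤ (1/2)[21 + √(21² + 4·21·116·115)] = (1/2)[21 + √1121001] = 539.8867

Kővári–Sós–Turán: let r_1, ..., r_21 be the row sums and z = Σ r_i the total number of 1s. Each pair of columns can share at most one row with both entries 1 (else a 2×2 all-ones block appears), so Σ_i C(r_i, 2) ≤ C(116, 2) = 6670. By convexity Σ_i C(r_i, 2) ≥ 21·C(z/21, 2) = z(z − 21)/(2·21), giving z² − 21z − 21·116·115 ≤ 0 and hence z ≤ (1/2)[21 + √(441 + 4·280140)] = (1/2)[21 + √1121001] ≈ (1/2)(21 + 1058.7733) = 539.8867.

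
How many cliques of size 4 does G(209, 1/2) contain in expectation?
E[# K_4] = C(209, 4) · (1/2)^C(4, 2) = 77238876 / 2^6 = 19309719/16 = 1206857.4375

For each 4-subset S of vertices (there are C(209, 4) = 77238876 such S), let X_S = 1 if S induces a K_4 (all C(4, 2) = 6 edges present). Then P(X_S = 1) = (1/2)^6 = 1/64. By linearity of expectation, E[# K_4] = C(209, 4) · (1/2)^6 = 77238876 / 64 = 19309719/16 = 1206857.4375.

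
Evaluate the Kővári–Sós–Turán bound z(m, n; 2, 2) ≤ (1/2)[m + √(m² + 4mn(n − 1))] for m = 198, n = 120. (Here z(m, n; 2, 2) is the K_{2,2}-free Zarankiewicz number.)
z(198, 120; 2, 2) ≤ (1/2)[198 + √(198² + 4·198·120·119)] = (1/2)[198 + √11348964] = 1783.4112

Kővári–Sós–Turán: let r_1, ..., r_198 be the row sums and z = Σ r_i the total number of 1s. Each pair of columns can share at most one row with both entries 1 (else a 2×2 all-ones block appears), so Σ_i C(r_i, 2) ≤ C(120, 2) = 7140. By convexity Σ_i C(r_i, 2) ≥ 198·C(z/198, 2) = z(z − 198)/(2·198), giving z² − 198z − 198·120·119 ≤ 0 and hence z ≤ (1/2)[198 + √(39204 + 4·2827440)] = (1/2)[198 + √11348964] ≈ (1/2)(198 + 3368.8223) = 1783.4112.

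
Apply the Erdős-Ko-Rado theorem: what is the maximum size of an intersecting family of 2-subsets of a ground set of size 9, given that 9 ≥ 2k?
max |F| = C(8, 1) = 8

The Erdős-Ko-Rado theorem states: for n ≥ 2k, an intersecting family of k-subsets of an n-element set has size at most C(n − 1, k − 1), with equality for 'star' families {A ⊆ [n] : |A| = k, i ∈ A} (fix an element i). For n = 9, k = 2: C(8, 1) = 8.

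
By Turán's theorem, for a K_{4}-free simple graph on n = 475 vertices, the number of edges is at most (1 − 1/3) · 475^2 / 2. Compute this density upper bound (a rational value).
Turán density bound = (2/3) · 475^2/2 = 225625/3 ≈ 75208.3333

Turán's theorem: ex(n, K_{r+1}) is achieved by the complete r-partite Turán graph T(n, r) with parts as balanced as possible, and is at most (1 − 1/r) · n^2/2. For r = 3, n = 475: the density bound is (2/3) · 225625/2 = 225625/3 ≈ 75208.3333. The integer-valued extremum is e(T(475, 3)) = 75208, which is strictly less than the density bound 225625/3 since 3 ∤ 475 (the parts of T(475, 3) cannot all be equal).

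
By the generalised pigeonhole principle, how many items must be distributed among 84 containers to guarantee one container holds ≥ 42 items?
n = (42 − 1)·84 + 1 = 3445

By the generalised pigeonhole principle, to guarantee some box contains ≥ r objects we need more than (r − 1) · k objects total. Threshold: n = (r − 1) · k + 1. With r = 42 and k = 84: n = 41 · 84 + 1 = 3444 + 1 = 3445. For n = 3444 = 41 · 84, we can put exactly 41 objects in every box, avoiding 42 in any single one — so 3445 is tight.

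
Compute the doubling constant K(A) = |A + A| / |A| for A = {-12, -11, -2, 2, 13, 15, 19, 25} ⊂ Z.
K = |A + A| / |A| = 32/8 = 4

Enumerate A + A = {a + b : a, b ∈ A}. With |A| = 8, there are |A|^2 = 64 ordered sum pairs; collecting distinct values, A + A = {-24, -23, -22, -14, -13, -10, -9, -4, 0, 1, 2, 3, 4, 7, 8, 11, 13, 14, 15, 17, 21, 23, 26, 27, 28, 30, 32, 34, 38, 40, 44, 50}, so |A + A| = 32. Thus K = 32/8 = 4. For comparison, the minimum possible |A + A| over all 8-element sets is 2·8 − 1 = 15 (so min K = 15/8), attained only by arithmetic progressions.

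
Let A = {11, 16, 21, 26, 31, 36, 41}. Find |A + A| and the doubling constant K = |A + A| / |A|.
K = |A + A| / |A| = 13/7

Enumerate A + A = {a + b : a, b ∈ A}. With |A| = 7, there are |A|^2 = 49 ordered sum pairs; collecting distinct values, A + A = {22, 27, 32, 37, 42, 47, 52, 57, 62, 67, 72, 77, 82}, so |A + A| = 13. Thus K = 13/7. Here |A + A| = 2|A| − 1 = 13, the minimum possible — so K = 13/7 is minimal, which holds iff A is an arithmetic progression.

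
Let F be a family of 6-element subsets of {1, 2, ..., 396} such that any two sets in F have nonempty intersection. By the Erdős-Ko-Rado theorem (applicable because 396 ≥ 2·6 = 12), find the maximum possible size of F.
max |F| = C(395, 5) = 78120937454

The Erdős-Ko-Rado theorem states: for n ≥ 2k, an intersecting family of k-subsets of an n-element set has size at most C(n − 1, k − 1), with equality for 'star' families {A ⊆ [n] : |A| = k, i ∈ A} (fix an element i). For n = 396, k = 6: C(395, 5) = 78120937454.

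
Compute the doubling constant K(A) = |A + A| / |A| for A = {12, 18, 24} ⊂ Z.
K = |A + A| / |A| = 5/3

Enumerate A + A = {a + b : a, b ∈ A}. With |A| = 3, there are |A|^2 = 9 ordered sum pairs; collecting distinct values, A + A = {24, 30, 36, 42, 48}, so |A + A| = 5. Thus K = 5/3. Here |A + A| = 2|A| − 1 = 5, the minimum possible — so K = 5/3 is minimal, which holds iff A is an arithmetic progression.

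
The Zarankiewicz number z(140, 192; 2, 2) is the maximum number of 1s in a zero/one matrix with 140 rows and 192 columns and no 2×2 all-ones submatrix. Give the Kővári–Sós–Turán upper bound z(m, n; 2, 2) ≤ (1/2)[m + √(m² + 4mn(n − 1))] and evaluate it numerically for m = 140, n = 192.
z(140, 192; 2, 2) ≤ (1/2)[140 + √(140² + 4·140·192·191)] = (1/2)[140 + √20555920] = 2336.9318

Kővári–Sós–Turán: let r_1, ..., r_140 be the row sums and z = Σ r_i the total number of 1s. Each pair of columns can share at most one row with both entries 1 (else a 2×2 all-ones block appears), so Σ_i C(r_i, 2) ≤ C(192, 2) = 18336. By convexity Σ_i C(r_i, 2) ≥ 140·C(z/140, 2) = z(z − 140)/(2·140), giving z² − 140z − 140·192·191 ≤ 0 and hence z ≤ (1/2)[140 + √(19600 + 4·5134080)] = (1/2)[140 + √20555920] ≈ (1/2)(140 + 4533.8637) = 2336.9318.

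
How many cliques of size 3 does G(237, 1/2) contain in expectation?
E[# K_3] = C(237, 3) · (1/2)^C(3, 2) = 2190670 / 2^3 = 1095335/4 = 273833.75

For each 3-subset S of vertices (there are C(237, 3) = 2190670 such S), let X_S = 1 if S induces a K_3 (all C(3, 2) = 3 edges present). Then P(X_S = 1) = (1/2)^3 = 1/8. By linearity of expectation, E[# K_3] = C(237, 3) · (1/2)^3 = 2190670 / 8 = 1095335/4 = 273833.75.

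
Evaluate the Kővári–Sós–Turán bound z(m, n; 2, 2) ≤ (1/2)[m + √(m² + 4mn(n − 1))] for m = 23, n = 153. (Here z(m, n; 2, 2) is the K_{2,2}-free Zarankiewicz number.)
z(23, 153; 2, 2) ≤ (1/2)[23 + √(23² + 4·23·153·152)] = (1/2)[23 + √2140081] = 742.9508

Kővári–Sós–Turán: let r_1, ..., r_23 be the row sums and z = Σ r_i the total number of 1s. Each pair of columns can share at most one row with both entries 1 (else a 2×2 all-ones block appears), so Σ_i C(r_i, 2) ≤ C(153, 2) = 11628. By convexity Σ_i C(r_i, 2) ≥ 23·C(z/23, 2) = z(z − 23)/(2·23), giving z² − 23z − 23·153·152 ≤ 0 and hence z ≤ (1/2)[23 + √(529 + 4·534888)] = (1/2)[23 + √2140081] ≈ (1/2)(23 + 1462.9016) = 742.9508.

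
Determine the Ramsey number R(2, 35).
R(2, 35) = 35

R(2, k) = k for all k ≥ 2: in a 2-colouring of K_k, either some edge is red (a red K_2) or all edges are blue (a blue K_k). And K_{34} coloured all-blue has no blue K_35, so R(2, 35) > 34. Hence R(2, 35) = 35.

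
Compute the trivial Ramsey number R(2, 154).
R(2, 154) = 154

R(2, k) = k for all k ≥ 2: in a 2-colouring of K_k, either some edge is red (a red K_2) or all edges are blue (a blue K_k). And K_{153} coloured all-blue has no blue K_154, so R(2, 154) > 153. Hence R(2, 154) = 154.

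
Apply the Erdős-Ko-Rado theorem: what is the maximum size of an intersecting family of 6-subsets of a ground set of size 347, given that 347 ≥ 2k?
max |F| = C(346, 5) = 40141409364

The Erdős-Ko-Rado theorem states: for n ≥ 2k, an intersecting family of k-subsets of an n-element set has size at most C(n − 1, k − 1), with equality for 'star' families {A ⊆ [n] : |A| = k, i ∈ A} (fix an element i). For n = 347, k = 6: C(346, 5) = 40141409364.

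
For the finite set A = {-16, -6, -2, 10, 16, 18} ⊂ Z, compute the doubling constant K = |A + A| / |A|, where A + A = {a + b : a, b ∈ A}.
K = |A + A| / |A| = 21/6 = 7/2

Enumerate A + A = {a + b : a, b ∈ A}. With |A| = 6, there are |A|^2 = 36 ordered sum pairs; collecting distinct values, A + A = {-32, -22, -18, -12, -8, -6, -4, 0, 2, 4, 8, 10, 12, 14, 16, 20, 26, 28, 32, 34, 36}, so |A + A| = 21. Thus K = 21/6 = 7/2. For comparison, the minimum possible |A + A| over all 6-element sets is 2·6 − 1 = 11 (so min K = 11/6), attained only by arithmetic progressions.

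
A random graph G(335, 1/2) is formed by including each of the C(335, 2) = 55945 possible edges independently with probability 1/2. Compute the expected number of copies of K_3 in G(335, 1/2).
E[# K_3] = C(335, 3) · (1/2)^C(3, 2) = 6209895 / 2^3 = 776236.875

For each 3-subset S of vertices (there are C(335, 3) = 6209895 such S), let X_S = 1 if S induces a K_3 (all C(3, 2) = 3 edges present). Then P(X_S = 1) = (1/2)^3 = 1/8. By linearity of expectation, E[# K_3] = C(335, 3) · (1/2)^3 = 6209895 / 8 = 776236.875.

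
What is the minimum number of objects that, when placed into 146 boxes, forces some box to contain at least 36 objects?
n = (36 − 1)·146 + 1 = 5111

By the generalised pigeonhole principle, to guarantee some box contains ≥ r objects we need more than (r − 1) · k objects total. Threshold: n = (r − 1) · k + 1. With r = 36 and k = 146: n = 35 · 146 + 1 = 5110 + 1 = 5111. For n = 5110 = 35 · 146, we can put exactly 35 objects in every box, avoiding 36 in any single one — so 5111 is tight.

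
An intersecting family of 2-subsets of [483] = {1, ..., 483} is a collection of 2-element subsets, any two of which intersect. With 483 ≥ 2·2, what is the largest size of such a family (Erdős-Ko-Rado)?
max |F| = C(482, 1) = 482

Erdős-Ko-Rado (1961): when n ≥ 2k, max |F| = C(n−1, k−1). The bound is attained by the star {A : i ∈ A} for any fixed i ∈ [n]. Here C(483−1, 2−1) = C(482, 1) = 482.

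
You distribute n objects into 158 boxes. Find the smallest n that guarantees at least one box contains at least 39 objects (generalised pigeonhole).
n = (39 − 1)·158 + 1 = 6005

By the generalised pigeonhole principle, to guarantee some box contains ≥ r objects we need more than (r − 1) · k objects total. Threshold: n = (r − 1) · k + 1. With r = 39 and k = 158: n = 38 · 158 + 1 = 6004 + 1 = 6005. For n = 6004 = 38 · 158, we can put exactly 38 objects in every box, avoiding 39 in any single one — so 6005 is tight.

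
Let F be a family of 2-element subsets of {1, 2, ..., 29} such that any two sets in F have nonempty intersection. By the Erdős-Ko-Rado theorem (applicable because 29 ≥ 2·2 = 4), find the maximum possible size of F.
max |F| = C(28, 1) = 28

Erdős-Ko-Rado (1961): when n ≥ 2k, max |F| = C(n−1, k−1). The bound is attained by the star {A : i ∈ A} for any fixed i ∈ [n]. Here C(29−1, 2−1) = C(28, 1) = 28.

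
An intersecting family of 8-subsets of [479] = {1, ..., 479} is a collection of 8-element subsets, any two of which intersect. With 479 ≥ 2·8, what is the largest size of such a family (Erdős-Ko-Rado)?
max |F| = C(478, 7) = 1082424920996760

Erdős-Ko-Rado (1961): when n ≥ 2k, max |F| = C(n−1, k−1). The bound is attained by the star {A : i ∈ A} for any fixed i ∈ [n]. Here C(479−1, 8−1) = C(478, 7) = 1082424920996760.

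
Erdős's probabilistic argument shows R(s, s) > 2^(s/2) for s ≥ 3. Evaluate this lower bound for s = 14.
2^(14/2) = 128; so R(14, 14) > 128

Colour each edge of K_n uniformly at random with red/blue. The expected number of monochromatic K_14 is C(n, 14) · 2 · 2^(−C(14,2)). If C(n, 14) · 2^(1 − C(14,2)) < 1, then with positive probability no monochromatic K_14 exists, so R(14, 14) > n. The standard estimate C(n, 14) ≤ n^14/14! shows this inequality holds whenever n ≤ 2^(14/2) (since 14! · 2^(C(14,2) − 1) > 2^(14^2/2) ≥ n^14). Hence R(14, 14) > 2^(14/2) = 128.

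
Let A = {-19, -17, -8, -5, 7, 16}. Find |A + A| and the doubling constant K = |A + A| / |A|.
K = |A + A| / |A| = 19/6

Enumerate A + A = {a + b : a, b ∈ A}. With |A| = 6, there are |A|^2 = 36 ordered sum pairs; collecting distinct values, A + A = {-38, -36, -34, -27, -25, -24, -22, -16, -13, -12, -10, -3, -1, 2, 8, 11, 14, 23, 32}, so |A + A| = 19. Thus K = 19/6. For comparison, the minimum possible |A + A| over all 6-element sets is 2·6 − 1 = 11 (so min K = 11/6), attained only by arithmetic progressions.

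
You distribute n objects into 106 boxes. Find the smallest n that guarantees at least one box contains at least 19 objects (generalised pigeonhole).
n = (19 − 1)·106 + 1 = 1909

By the generalised pigeonhole principle, to guarantee some box contains ≥ r objects we need more than (r − 1) · k objects total. Threshold: n = (r − 1) · k + 1. With r = 19 and k = 106: n = 18 · 106 + 1 = 1908 + 1 = 1909. For n = 1908 = 18 · 106, we can put exactly 18 objects in every box, avoiding 19 in any single one — so 1909 is tight.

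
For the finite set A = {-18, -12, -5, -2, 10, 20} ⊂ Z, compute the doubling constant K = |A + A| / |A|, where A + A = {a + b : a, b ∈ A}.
K = |A + A| / |A| = 20/6 = 10/3

Enumerate A + A = {a + b : a, b ∈ A}. With |A| = 6, there are |A|^2 = 36 ordered sum pairs; collecting distinct values, A + A = {-36, -30, -24, -23, -20, -17, -14, -10, -8, -7, -4, -2, 2, 5, 8, 15, 18, 20, 30, 40}, so |A + A| = 20. Thus K = 20/6 = 10/3. For comparison, the minimum possible |A + A| over all 6-element sets is 2·6 − 1 = 11 (so min K = 11/6), attained only by arithmetic progressions.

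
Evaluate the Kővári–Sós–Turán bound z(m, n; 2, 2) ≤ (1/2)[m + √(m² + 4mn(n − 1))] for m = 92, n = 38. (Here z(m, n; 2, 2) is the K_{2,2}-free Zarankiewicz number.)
z(92, 38; 2, 2) ≤ (1/2)[92 + √(92² + 4·92·38·37)] = (1/2)[92 + √525872] = 408.5852

Kővári–Sós–Turán: let r_1, ..., r_92 be the row sums and z = Σ r_i the total number of 1s. Each pair of columns can share at most one row with both entries 1 (else a 2×2 all-ones block appears), so Σ_i C(r_i, 2) ≤ C(38, 2) = 703. By convexity Σ_i C(r_i, 2) ≥ 92·C(z/92, 2) = z(z − 92)/(2·92), giving z² − 92z − 92·38·37 ≤ 0 and hence z ≤ (1/2)[92 + √(8464 + 4·129352)] = (1/2)[92 + √525872] ≈ (1/2)(92 + 725.1703) = 408.5852.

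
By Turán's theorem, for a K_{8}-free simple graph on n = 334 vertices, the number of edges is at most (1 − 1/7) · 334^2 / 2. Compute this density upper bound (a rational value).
Turán density bound = (6/7) · 334^2/2 = 334668/7 ≈ 47809.7143

Turán's theorem: ex(n, K_{r+1}) is achieved by the complete r-partite Turán graph T(n, r) with parts as balanced as possible, and is at most (1 − 1/r) · n^2/2. For r = 7, n = 334: the density bound is (6/7) · 111556/2 = 334668/7 ≈ 47809.7143. The integer-valued extremum is e(T(334, 7)) = 47809, which is strictly less than the density bound 334668/7 since 7 ∤ 334 (the parts of T(334, 7) cannot all be equal).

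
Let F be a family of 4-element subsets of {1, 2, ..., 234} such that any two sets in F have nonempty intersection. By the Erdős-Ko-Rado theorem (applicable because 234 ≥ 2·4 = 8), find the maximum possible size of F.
max |F| = C(233, 3) = 2081156

Erdős-Ko-Rado (1961): when n ≥ 2k, max |F| = C(n−1, k−1). The bound is attained by the star {A : i ∈ A} for any fixed i ∈ [n]. Here C(234−1, 4−1) = C(233, 3) = 2081156.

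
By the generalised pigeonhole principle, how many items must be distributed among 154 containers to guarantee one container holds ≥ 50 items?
n = (50 − 1)·154 + 1 = 7547

By the generalised pigeonhole principle, to guarantee some box contains ≥ r objects we need more than (r − 1) · k objects total. Threshold: n = (r − 1) · k + 1. With r = 50 and k = 154: n = 49 · 154 + 1 = 7546 + 1 = 7547. For n = 7546 = 49 · 154, we can put exactly 49 objects in every box, avoiding 50 in any single one — so 7547 is tight.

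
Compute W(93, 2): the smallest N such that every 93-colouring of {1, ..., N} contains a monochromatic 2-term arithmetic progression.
W(93, 2) = 93 + 1 = 94

A 2-term AP is any pair of integers, so a monochromatic 2-AP exists iff some colour is used at least twice. With 93 colours, the colouring i ↦ i on {1, ..., 93} uses each colour once, avoiding any monochromatic pair, so W(93, 2) > 93. For {1, ..., 94}, pigeonhole forces two integers of the same colour, which form a monochromatic 2-AP. Hence W(93, 2) = 94.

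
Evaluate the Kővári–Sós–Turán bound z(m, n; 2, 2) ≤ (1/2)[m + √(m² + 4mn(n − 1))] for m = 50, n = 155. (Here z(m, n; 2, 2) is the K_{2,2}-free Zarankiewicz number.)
z(50, 155; 2, 2) ≤ (1/2)[50 + √(50² + 4·50·155·154)] = (1/2)[50 + √4776500] = 1117.7603

Kővári–Sós–Turán: let r_1, ..., r_50 be the row sums and z = Σ r_i the total number of 1s. Each pair of columns can share at most one row with both entries 1 (else a 2×2 all-ones block appears), so Σ_i C(r_i, 2) ≤ C(155, 2) = 11935. By convexity Σ_i C(r_i, 2) ≥ 50·C(z/50, 2) = z(z − 50)/(2·50), giving z² − 50z − 50·155·154 ≤ 0 and hence z ≤ (1/2)[50 + √(2500 + 4·1193500)] = (1/2)[50 + √4776500] ≈ (1/2)(50 + 2185.5205) = 1117.7603.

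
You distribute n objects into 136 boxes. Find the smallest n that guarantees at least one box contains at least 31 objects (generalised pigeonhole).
n = (31 − 1)·136 + 1 = 4081

By the generalised pigeonhole principle, to guarantee some box contains ≥ r objects we need more than (r − 1) · k objects total. Threshold: n = (r − 1) · k + 1. With r = 31 and k = 136: n = 30 · 136 + 1 = 4080 + 1 = 4081. For n = 4080 = 30 · 136, we can put exactly 30 objects in every box, avoiding 31 in any single one — so 4081 is tight.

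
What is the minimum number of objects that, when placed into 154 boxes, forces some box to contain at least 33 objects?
n = (33 − 1)·154 + 1 = 4929

By the generalised pigeonhole principle, to guarantee some box contains ≥ r objects we need more than (r − 1) · k objects total. Threshold: n = (r − 1) · k + 1. With r = 33 and k = 154: n = 32 · 154 + 1 = 4928 + 1 = 4929. For n = 4928 = 32 · 154, we can put exactly 32 objects in every box, avoiding 33 in any single one — so 4929 is tight.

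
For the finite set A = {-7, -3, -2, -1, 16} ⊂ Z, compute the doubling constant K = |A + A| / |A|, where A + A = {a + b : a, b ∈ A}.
K = |A + A| / |A| = 14/5

Enumerate A + A = {a + b : a, b ∈ A}. With |A| = 5, there are |A|^2 = 25 ordered sum pairs; collecting distinct values, A + A = {-14, -10, -9, -8, -6, -5, -4, -3, -2, 9, 13, 14, 15, 32}, so |A + A| = 14. Thus K = 14/5. For comparison, the minimum possible |A + A| over all 5-element sets is 2·5 − 1 = 9 (so min K = 9/5), attained only by arithmetic progressions.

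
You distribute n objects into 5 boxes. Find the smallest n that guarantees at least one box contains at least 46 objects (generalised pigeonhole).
n = (46 − 1)·5 + 1 = 226

By the generalised pigeonhole principle, to guarantee some box contains ≥ r objects we need more than (r − 1) · k objects total. Threshold: n = (r − 1) · k + 1. With r = 46 and k = 5: n = 45 · 5 + 1 = 225 + 1 = 226. For n = 225 = 45 · 5, we can put exactly 45 objects in every box, avoiding 46 in any single one — so 226 is tight.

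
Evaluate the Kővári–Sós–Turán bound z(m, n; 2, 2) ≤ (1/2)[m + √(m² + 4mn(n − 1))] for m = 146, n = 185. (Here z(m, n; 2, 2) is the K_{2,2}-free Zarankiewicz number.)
z(146, 185; 2, 2) ≤ (1/2)[146 + √(146² + 4·146·185·184)] = (1/2)[146 + √19900676] = 2303.5087

Kővári–Sós–Turán: let r_1, ..., r_146 be the row sums and z = Σ r_i the total number of 1s. Each pair of columns can share at most one row with both entries 1 (else a 2×2 all-ones block appears), so Σ_i C(r_i, 2) ≤ C(185, 2) = 17020. By convexity Σ_i C(r_i, 2) ≥ 146·C(z/146, 2) = z(z − 146)/(2·146), giving z² − 146z − 146·185·184 ≤ 0 and hence z ≤ (1/2)[146 + √(21316 + 4·4969840)] = (1/2)[146 + √19900676] ≈ (1/2)(146 + 4461.0174) = 2303.5087.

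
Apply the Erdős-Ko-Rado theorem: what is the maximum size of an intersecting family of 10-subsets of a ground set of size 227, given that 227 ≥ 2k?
max |F| = C(226, 9) = 3607026584504200

The Erdős-Ko-Rado theorem states: for n ≥ 2k, an intersecting family of k-subsets of an n-element set has size at most C(n − 1, k − 1), with equality for 'star' families {A ⊆ [n] : |A| = k, i ∈ A} (fix an element i). For n = 227, k = 10: C(226, 9) = 3607026584504200.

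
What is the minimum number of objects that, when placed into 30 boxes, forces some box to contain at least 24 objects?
n = (24 − 1)·30 + 1 = 691

By the generalised pigeonhole principle, to guarantee some box contains ≥ r objects we need more than (r − 1) · k objects total. Threshold: n = (r − 1) · k + 1. With r = 24 and k = 30: n = 23 · 30 + 1 = 690 + 1 = 691. For n = 690 = 23 · 30, we can put exactly 23 objects in every box, avoiding 24 in any single one — so 691 is tight.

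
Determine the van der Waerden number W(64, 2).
W(64, 2) = 64 + 1 = 65

A 2-term AP is any pair of integers, so a monochromatic 2-AP exists iff some colour is used at least twice. With 64 colours, the colouring i ↦ i on {1, ..., 64} uses each colour once, avoiding any monochromatic pair, so W(64, 2) > 64. For {1, ..., 65}, pigeonhole forces two integers of the same colour, which form a monochromatic 2-AP. Hence W(64, 2) = 65.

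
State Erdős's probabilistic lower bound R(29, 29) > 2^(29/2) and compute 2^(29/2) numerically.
2^(29/2) = 23170.475; so R(29, 29) > 23170.475

Colour each edge of K_n uniformly at random with red/blue. The expected number of monochromatic K_29 is C(n, 29) · 2 · 2^(−C(29,2)). If C(n, 29) · 2^(1 − C(29,2)) < 1, then with positive probability no monochromatic K_29 exists, so R(29, 29) > n. The standard estimate C(n, 29) ≤ n^29/29! shows this inequality holds whenever n ≤ 2^(29/2) (since 29! · 2^(C(29,2) − 1) > 2^(29^2/2) ≥ n^29). Hence R(29, 29) > 2^(29/2) = 23170.475.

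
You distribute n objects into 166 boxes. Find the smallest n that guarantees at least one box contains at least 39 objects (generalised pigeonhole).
n = (39 − 1)·166 + 1 = 6309

By the generalised pigeonhole principle, to guarantee some box contains ≥ r objects we need more than (r − 1) · k objects total. Threshold: n = (r − 1) · k + 1. With r = 39 and k = 166: n = 38 · 166 + 1 = 6308 + 1 = 6309. For n = 6308 = 38 · 166, we can put exactly 38 objects in every box, avoiding 39 in any single one — so 6309 is tight.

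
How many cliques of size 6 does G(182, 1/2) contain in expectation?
E[# K_6] = C(182, 6) · (1/2)^C(6, 2) = 46444711677 / 2^15 ≈ 1417380.117096

For each 6-subset S of vertices (there are C(182, 6) = 46444711677 such S), let X_S = 1 if S induces a K_6 (all C(6, 2) = 15 edges present). Then P(X_S = 1) = (1/2)^15 = 1/32768. By linearity of expectation, E[# K_6] = C(182, 6) · (1/2)^15 = 46444711677 / 32768 ≈ 1417380.117096.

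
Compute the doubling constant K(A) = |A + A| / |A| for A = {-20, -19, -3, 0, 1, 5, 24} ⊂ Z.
K = |A + A| / |A| = 25/7

Enumerate A + A = {a + b : a, b ∈ A}. With |A| = 7, there are |A|^2 = 49 ordered sum pairs; collecting distinct values, A + A = {-40, -39, -38, -23, -22, -20, -19, -18, -15, -14, -6, -3, -2, 0, 1, 2, 4, 5, 6, 10, 21, 24, 25, 29, 48}, so |A + A| = 25. Thus K = 25/7. For comparison, the minimum possible |A + A| over all 7-element sets is 2·7 − 1 = 13 (so min K = 13/7), attained only by arithmetic progressions.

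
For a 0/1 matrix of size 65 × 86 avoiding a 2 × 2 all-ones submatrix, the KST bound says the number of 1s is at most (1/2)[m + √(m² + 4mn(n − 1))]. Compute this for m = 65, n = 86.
z(65, 86; 2, 2) ≤ (1/2)[65 + √(65² + 4·65·86·85)] = (1/2)[65 + √1904825] = 722.577

Kővári–Sós–Turán: let r_1, ..., r_65 be the row sums and z = Σ r_i the total number of 1s. Each pair of columns can share at most one row with both entries 1 (else a 2×2 all-ones block appears), so Σ_i C(r_i, 2) ≤ C(86, 2) = 3655. By convexity Σ_i C(r_i, 2) ≥ 65·C(z/65, 2) = z(z − 65)/(2·65), giving z² − 65z − 65·86·85 ≤ 0 and hence z ≤ (1/2)[65 + √(4225 + 4·475150)] = (1/2)[65 + √1904825] ≈ (1/2)(65 + 1380.154) = 722.577.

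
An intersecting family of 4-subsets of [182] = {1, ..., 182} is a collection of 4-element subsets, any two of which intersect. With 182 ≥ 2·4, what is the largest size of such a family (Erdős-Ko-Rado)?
max |F| = C(181, 3) = 971970

Erdős-Ko-Rado (1961): when n ≥ 2k, max |F| = C(n−1, k−1). The bound is attained by the star {A : i ∈ A} for any fixed i ∈ [n]. Here C(182−1, 4−1) = C(181, 3) = 971970.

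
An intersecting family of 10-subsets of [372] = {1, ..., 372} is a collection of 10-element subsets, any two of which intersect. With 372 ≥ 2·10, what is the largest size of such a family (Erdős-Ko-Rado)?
max |F| = C(371, 9) = 332762829466097030

Erdős-Ko-Rado (1961): when n ≥ 2k, max |F| = C(n−1, k−1). The bound is attained by the star {A : i ∈ A} for any fixed i ∈ [n]. Here C(372−1, 10−1) = C(371, 9) = 332762829466097030.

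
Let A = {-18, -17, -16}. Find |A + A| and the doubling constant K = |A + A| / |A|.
K = |A + A| / |A| = 5/3

Enumerate A + A = {a + b : a, b ∈ A}. With |A| = 3, there are |A|^2 = 9 ordered sum pairs; collecting distinct values, A + A = {-36, -35, -34, -33, -32}, so |A + A| = 5. Thus K = 5/3. Here |A + A| = 2|A| − 1 = 5, the minimum possible — so K = 5/3 is minimal, which holds iff A is an arithmetic progression.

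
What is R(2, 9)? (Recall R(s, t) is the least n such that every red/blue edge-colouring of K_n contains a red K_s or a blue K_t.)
R(2, 9) = 9

R(2, k) = k for all k ≥ 2: in a 2-colouring of K_k, either some edge is red (a red K_2) or all edges are blue (a blue K_k). And K_{8} coloured all-blue has no blue K_9, so R(2, 9) > 8. Hence R(2, 9) = 9.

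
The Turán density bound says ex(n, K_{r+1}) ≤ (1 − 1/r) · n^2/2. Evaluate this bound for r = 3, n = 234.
Turán density bound = (2/3) · 234^2/2 = 18252

Turán's theorem: ex(n, K_{r+1}) is achieved by the complete r-partite Turán graph T(n, r) with parts as balanced as possible, and is at most (1 − 1/r) · n^2/2. For r = 3, n = 234: the density bound is (2/3) · 54756/2 = 18252. Since 3 ∣ 234, the Turán graph T(234, 3) has parts of equal size 78, and its edge count e(T(234, 3)) = 18252 attains the density bound exactly.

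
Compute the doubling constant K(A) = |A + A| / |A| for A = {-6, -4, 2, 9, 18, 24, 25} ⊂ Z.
K = |A + A| / |A| = 25/7

Enumerate A + A = {a + b : a, b ∈ A}. With |A| = 7, there are |A|^2 = 49 ordered sum pairs; collecting distinct values, A + A = {-12, -10, -8, -4, -2, 3, 4, 5, 11, 12, 14, 18, 19, 20, 21, 26, 27, 33, 34, 36, 42, 43, 48, 49, 50}, so |A + A| = 25. Thus K = 25/7. For comparison, the minimum possible |A + A| over all 7-element sets is 2·7 − 1 = 13 (so min K = 13/7), attained only by arithmetic progressions.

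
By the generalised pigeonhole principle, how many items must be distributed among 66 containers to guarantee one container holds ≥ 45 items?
n = (45 − 1)·66 + 1 = 2905

By the generalised pigeonhole principle, to guarantee some box contains ≥ r objects we need more than (r − 1) · k objects total. Threshold: n = (r − 1) · k + 1. With r = 45 and k = 66: n = 44 · 66 + 1 = 2904 + 1 = 2905. For n = 2904 = 44 · 66, we can put exactly 44 objects in every box, avoiding 45 in any single one — so 2905 is tight.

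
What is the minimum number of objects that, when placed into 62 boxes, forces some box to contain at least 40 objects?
n = (40 − 1)·62 + 1 = 2419

By the generalised pigeonhole principle, to guarantee some box contains ≥ r objects we need more than (r − 1) · k objects total. Threshold: n = (r − 1) · k + 1. With r = 40 and k = 62: n = 39 · 62 + 1 = 2418 + 1 = 2419. For n = 2418 = 39 · 62, we can put exactly 39 objects in every box, avoiding 40 in any single one — so 2419 is tight.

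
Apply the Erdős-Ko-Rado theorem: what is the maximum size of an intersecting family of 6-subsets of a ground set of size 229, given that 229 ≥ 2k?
max |F| = C(228, 5) = 4912679520

The Erdős-Ko-Rado theorem states: for n ≥ 2k, an intersecting family of k-subsets of an n-element set has size at most C(n − 1, k − 1), with equality for 'star' families {A ⊆ [n] : |A| = k, i ∈ A} (fix an element i). For n = 229, k = 6: C(228, 5) = 4912679520.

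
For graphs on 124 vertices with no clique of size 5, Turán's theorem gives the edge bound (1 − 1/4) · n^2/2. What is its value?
Turán density bound = (3/4) · 124^2/2 = 5766

Turán's theorem: ex(n, K_{r+1}) is achieved by the complete r-partite Turán graph T(n, r) with parts as balanced as possible, and is at most (1 − 1/r) · n^2/2. For r = 4, n = 124: the density bound is (3/4) · 15376/2 = 5766. Since 4 ∣ 124, the Turán graph T(124, 4) has parts of equal size 31, and its edge count e(T(124, 4)) = 5766 attains the density bound exactly.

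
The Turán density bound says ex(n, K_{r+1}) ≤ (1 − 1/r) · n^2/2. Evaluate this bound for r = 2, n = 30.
Turán density bound = (1/2) · 30^2/2 = 225

Turán's theorem: ex(n, K_{r+1}) is achieved by the complete r-partite Turán graph T(n, r) with parts as balanced as possible, and is at most (1 − 1/r) · n^2/2. For r = 2, n = 30: the density bound is (1/2) · 900/2 = 225. Since 2 ∣ 30, the Turán graph T(30, 2) has parts of equal size 15, and its edge count e(T(30, 2)) = 225 attains the density bound exactly.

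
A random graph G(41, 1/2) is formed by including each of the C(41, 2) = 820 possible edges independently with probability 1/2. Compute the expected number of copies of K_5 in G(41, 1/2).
E[# K_5] = C(41, 5) · (1/2)^C(5, 2) = 749398 / 2^10 = 374699/512 ≈ 731.833984

For each 5-subset S of vertices (there are C(41, 5) = 749398 such S), let X_S = 1 if S induces a K_5 (all C(5, 2) = 10 edges present). Then P(X_S = 1) = (1/2)^10 = 1/1024. By linearity of expectation, E[# K_5] = C(41, 5) · (1/2)^10 = 749398 / 1024 = 374699/512 ≈ 731.833984.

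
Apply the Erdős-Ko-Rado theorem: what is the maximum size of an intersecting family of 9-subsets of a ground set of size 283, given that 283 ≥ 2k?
max |F| = C(282, 8) = 897353333100675

The Erdős-Ko-Rado theorem states: for n ≥ 2k, an intersecting family of k-subsets of an n-element set has size at most C(n − 1, k − 1), with equality for 'star' families {A ⊆ [n] : |A| = k, i ∈ A} (fix an element i). For n = 283, k = 9: C(282, 8) = 897353333100675.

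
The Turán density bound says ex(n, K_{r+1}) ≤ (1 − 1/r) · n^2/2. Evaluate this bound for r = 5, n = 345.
Turán density bound = (4/5) · 345^2/2 = 47610

Turán's theorem: ex(n, K_{r+1}) is achieved by the complete r-partite Turán graph T(n, r) with parts as balanced as possible, and is at most (1 − 1/r) · n^2/2. For r = 5, n = 345: the density bound is (4/5) · 119025/2 = 47610. Since 5 ∣ 345, the Turán graph T(345, 5) has parts of equal size 69, and its edge count e(T(345, 5)) = 47610 attains the density bound exactly.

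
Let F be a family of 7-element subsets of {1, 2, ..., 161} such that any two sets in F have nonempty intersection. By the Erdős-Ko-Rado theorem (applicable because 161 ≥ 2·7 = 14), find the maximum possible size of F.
max |F| = C(160, 6) = 21193254160

The Erdős-Ko-Rado theorem states: for n ≥ 2k, an intersecting family of k-subsets of an n-element set has size at most C(n − 1, k − 1), with equality for 'star' families {A ⊆ [n] : |A| = k, i ∈ A} (fix an element i). For n = 161, k = 7: C(160, 6) = 21193254160.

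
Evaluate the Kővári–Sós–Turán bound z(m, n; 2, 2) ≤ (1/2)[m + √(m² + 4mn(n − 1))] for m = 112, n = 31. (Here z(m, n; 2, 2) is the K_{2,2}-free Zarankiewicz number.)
z(112, 31; 2, 2) ≤ (1/2)[112 + √(112² + 4·112·31·30)] = (1/2)[112 + √429184] = 383.5607

Kővári–Sós–Turán: let r_1, ..., r_112 be the row sums and z = Σ r_i the total number of 1s. Each pair of columns can share at most one row with both entries 1 (else a 2×2 all-ones block appears), so Σ_i C(r_i, 2) ≤ C(31, 2) = 465. By convexity Σ_i C(r_i, 2) ≥ 112·C(z/112, 2) = z(z − 112)/(2·112), giving z² − 112z − 112·31·30 ≤ 0 and hence z ≤ (1/2)[112 + √(12544 + 4·104160)] = (1/2)[112 + √429184] ≈ (1/2)(112 + 655.1214) = 383.5607.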